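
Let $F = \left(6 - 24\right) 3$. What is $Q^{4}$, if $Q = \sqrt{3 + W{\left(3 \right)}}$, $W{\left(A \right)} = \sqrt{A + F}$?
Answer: $\left(3 + i \sqrt{51}\right)^{2} \approx -42.0 + 42.849 i$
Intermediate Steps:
$F = -54$ ($F = \left(6 - 24\right) 3 = \left(-18\right) 3 = -54$)
$W{\left(A \right)} = \sqrt{-54 + A}$ ($W{\left(A \right)} = \sqrt{A - 54} = \sqrt{-54 + A}$)
$Q = \sqrt{3 + i \sqrt{51}}$ ($Q = \sqrt{3 + \sqrt{-54 + 3}} = \sqrt{3 + \sqrt{-51}} = \sqrt{3 + i \sqrt{51}} \approx 2.318 + 1.5404 i$)
$Q^{4} = \left(\sqrt{3 + i \sqrt{51}}\right)^{4} = \left(3 + i \sqrt{51}\right)^{2}$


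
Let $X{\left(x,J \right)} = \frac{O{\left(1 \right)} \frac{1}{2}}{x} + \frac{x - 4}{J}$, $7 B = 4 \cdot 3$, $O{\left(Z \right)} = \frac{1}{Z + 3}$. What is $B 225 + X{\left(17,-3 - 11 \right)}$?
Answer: $\frac{366323}{952} \approx 384.79$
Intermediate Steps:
$O{\left(Z \right)} = \frac{1}{3 + Z}$
$B = \frac{12}{7}$ ($B = \frac{4 \cdot 3}{7} = \frac{1}{7} \cdot 12 = \frac{12}{7} \approx 1.7143$)
$X{\left(x,J \right)} = \frac{1}{8 x} + \frac{-4 + x}{J}$ ($X{\left(x,J \right)} = \frac{\frac{1}{3 + 1} \cdot \frac{1}{2}}{x} + \frac{x - 4}{J} = \frac{\frac{1}{4} \cdot \frac{1}{2}}{x} + \frac{-4 + x}{J} = \frac{1}{8 x} + \frac{-4 + x}{J}$)
$B 225 + X{\left(17,-3 - 11 \right)} = \frac{12}{7} \cdot 225 + \frac{\frac{-3 - 11}{8} + 17 \left(-4 + 17\right)}{\left(-3 - 11\right) 17} = \frac{2700}{7} + \frac{1}{-3 - 11} \cdot \frac{1}{17} \left(\frac{-3 - 11}{8} + 17 \cdot 13\right) = \frac{2700}{7} + \frac{1}{-14} \cdot \frac{1}{17} \left(\frac{1}{8} \left(-14\right) + 221\right) = \frac{2700}{7} - \frac{- \frac{7}{4} + 221}{238} = \frac{2700}{7} - \frac{1}{238} \cdot \frac{877}{4} = \frac{2700}{7} - \frac{877}{952} = \frac{366323}{952}$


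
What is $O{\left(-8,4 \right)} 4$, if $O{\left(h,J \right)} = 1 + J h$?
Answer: $-124$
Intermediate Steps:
$O{\left(-8,4 \right)} 4 = \left(1 + 4 \left(-8\right)\right) 4 = \left(1 - 32\right) 4 = \left(-31\right) 4 = -124$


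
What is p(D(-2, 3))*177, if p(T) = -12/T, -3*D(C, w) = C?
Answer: -3186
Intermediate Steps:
D(C, w) = -C/3
p(D(-2, 3))*177 = -12/((-⅓*(-2)))*177 = -12/⅔*177 = -12*3/2*177 = -18*177 = -3186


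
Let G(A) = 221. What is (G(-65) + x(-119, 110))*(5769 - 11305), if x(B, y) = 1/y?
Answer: -67292848/55 ≈ -1.2235e+6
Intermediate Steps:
(G(-65) + x(-119, 110))*(5769 - 11305) = (221 + 1/110)*(5769 - 11305) = (221 + 1/110)*(-5536) = (24311/110)*(-5536) = -67292848/55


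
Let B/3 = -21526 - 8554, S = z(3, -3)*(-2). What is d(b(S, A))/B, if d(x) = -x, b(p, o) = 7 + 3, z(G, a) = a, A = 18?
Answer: 1/9024 ≈ 0.00011082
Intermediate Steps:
S = 6 (S = -3*(-2) = 6)
b(p, o) = 10
B = -90240 (B = 3*(-21526 - 8554) = 3*(-30080) = -90240)
d(b(S, A))/B = -1*10/(-90240) = -10*(-1/90240) = 1/9024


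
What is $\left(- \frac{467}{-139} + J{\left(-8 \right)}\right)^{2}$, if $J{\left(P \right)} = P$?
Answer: $\frac{416025}{19321} \approx 21.532$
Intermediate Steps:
$\left(- \frac{467}{-139} + J{\left(-8 \right)}\right)^{2} = \left(- \frac{467}{-139} - 8\right)^{2} = \left(\left(-467\right) \left(- \frac{1}{139}\right) - 8\right)^{2} = \left(\frac{467}{139} - 8\right)^{2} = \left(- \frac{645}{139}\right)^{2} = \frac{416025}{19321}$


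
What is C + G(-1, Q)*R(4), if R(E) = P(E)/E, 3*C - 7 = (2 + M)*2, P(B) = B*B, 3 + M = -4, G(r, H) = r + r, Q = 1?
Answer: -9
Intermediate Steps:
G(r, H) = 2*r
M = -7 (M = -3 - 4 = -7)
P(B) = B²
C = -1 (C = 7/3 + ((2 - 7)*2)/3 = 7/3 + (-5*2)/3 = 7/3 + (⅓)*(-10) = 7/3 - 10/3 = -1)
R(E) = E (R(E) = E²/E = E)
C + G(-1, Q)*R(4) = -1 + (2*(-1))*4 = -1 - 2*4 = -1 - 8 = -9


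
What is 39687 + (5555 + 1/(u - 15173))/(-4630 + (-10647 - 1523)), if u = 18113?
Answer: 1960203972299/49392000 ≈ 39687.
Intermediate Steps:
39687 + (5555 + 1/(u - 15173))/(-4630 + (-10647 - 1523)) = 39687 + (5555 + 1/(18113 - 15173))/(-4630 + (-10647 - 1523)) = 39687 + (5555 + 1/2940)/(-4630 - 12170) = 39687 + (5555 + 1/2940)/(-16800) = 39687 + (16331701/2940)*(-1/16800) = 39687 - 16331701/49392000 = 1960203972299/49392000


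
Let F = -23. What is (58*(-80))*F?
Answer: 106720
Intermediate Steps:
(58*(-80))*F = (58*(-80))*(-23) = -4640*(-23) = 106720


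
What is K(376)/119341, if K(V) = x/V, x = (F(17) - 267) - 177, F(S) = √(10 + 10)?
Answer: -111/11218054 + √5/22436108 ≈ -9.7951e-6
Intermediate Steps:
F(S) = 2*√5 (F(S) = √20 = 2*√5)
x = -444 + 2*√5 (x = (2*√5 - 267) - 177 = (-267 + 2*√5) - 177 = -444 + 2*√5 ≈ -439.53)
K(V) = (-444 + 2*√5)/V
K(376)/119341 = (2*(-222 + √5)/376)/119341 = (2*(1/376)*(-222 + √5))*(1/119341) = (-111/94 + √5/188)*(1/119341) = -111/11218054 + √5/22436108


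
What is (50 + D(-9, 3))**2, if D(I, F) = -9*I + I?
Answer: 14884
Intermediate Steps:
D(I, F) = -8*I
(50 + D(-9, 3))**2 = (50 - 8*(-9))**2 = (50 + 72)**2 = 122**2 = 14884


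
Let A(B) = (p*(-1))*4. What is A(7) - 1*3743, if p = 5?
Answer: -3763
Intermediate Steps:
A(B) = -20 (A(B) = (5*(-1))*4 = -5*4 = -20)
A(7) - 1*3743 = -20 - 1*3743 = -20 - 3743 = -3763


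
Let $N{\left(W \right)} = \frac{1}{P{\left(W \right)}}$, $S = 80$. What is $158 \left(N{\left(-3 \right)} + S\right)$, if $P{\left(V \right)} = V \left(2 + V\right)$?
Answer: $\frac{38078}{3} \approx 12693.0$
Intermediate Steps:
$N{\left(W \right)} = \frac{1}{W \left(2 + W\right)}$
$158 \left(N{\left(-3 \right)} + S\right) = 158 \left(\frac{1}{\left(-3\right) \left(2 - 3\right)} + 80\right) = 158 \left(- \frac{1}{3 \left(-1\right)} + 80\right) = 158 \left(\left(- \frac{1}{3}\right) \left(-1\right) + 80\right) = 158 \left(\frac{1}{3} + 80\right) = 158 \cdot \frac{241}{3} = \frac{38078}{3}$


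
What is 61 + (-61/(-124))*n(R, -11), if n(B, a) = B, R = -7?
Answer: 7137/124 ≈ 57.556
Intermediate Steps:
61 + (-61/(-124))*n(R, -11) = 61 - 61/(-124)*(-7) = 61 - 61*(-1/124)*(-7) = 61 + (61/124)*(-7) = 61 - 427/124 = 7137/124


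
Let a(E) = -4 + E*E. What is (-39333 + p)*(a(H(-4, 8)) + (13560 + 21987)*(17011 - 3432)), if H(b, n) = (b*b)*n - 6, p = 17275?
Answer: -10647564086394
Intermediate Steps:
H(b, n) = -6 + n*b² (H(b, n) = b²*n - 6 = n*b² - 6 = -6 + n*b²)
a(E) = -4 + E²
(-39333 + p)*(a(H(-4, 8)) + (13560 + 21987)*(17011 - 3432)) = (-39333 + 17275)*((-4 + (-6 + 8*(-4)²)²) + (13560 + 21987)*(17011 - 3432)) = -22058*((-4 + (-6 + 8*16)²) + 35547*13579) = -22058*((-4 + (-6 + 128)²) + 482692713) = -22058*((-4 + 122²) + 482692713) = -22058*((-4 + 14884) + 482692713) = -22058*(14880 + 482692713) = -22058*482707593 = -10647564086394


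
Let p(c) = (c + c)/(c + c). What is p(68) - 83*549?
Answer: -45566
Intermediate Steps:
p(c) = 1 (p(c) = (2*c)/((2*c)) = (2*c)*(1/(2*c)) = 1)
p(68) - 83*549 = 1 - 83*549 = 1 - 1*45567 = 1 - 45567 = -45566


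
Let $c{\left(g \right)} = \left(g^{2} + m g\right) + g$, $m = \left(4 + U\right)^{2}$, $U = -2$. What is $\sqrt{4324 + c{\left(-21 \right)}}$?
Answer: $2 \sqrt{1165} \approx 68.264$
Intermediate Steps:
$m = 4$ ($m = \left(4 - 2\right)^{2} = 2^{2} = 4$)
$c{\left(g \right)} = g^{2} + 5 g$ ($c{\left(g \right)} = \left(g^{2} + 4 g\right) + g = g^{2} + 5 g$)
$\sqrt{4324 + c{\left(-21 \right)}} = \sqrt{4324 - 21 \left(5 - 21\right)} = \sqrt{4324 - -336} = \sqrt{4324 + 336} = \sqrt{4660} = 2 \sqrt{1165}$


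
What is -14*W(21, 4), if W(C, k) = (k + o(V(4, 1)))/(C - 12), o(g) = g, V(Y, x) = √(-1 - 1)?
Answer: -56/9 - 14*I*√2/9 ≈ -6.2222 - 2.1999*I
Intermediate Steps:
V(Y, x) = I*√2 (V(Y, x) = √(-2) = I*√2)
W(C, k) = (k + I*√2)/(-12 + C) (W(C, k) = (k + I*√2)/(C - 12) = (k + I*√2)/(-12 + C))
-14*W(21, 4) = -14*(4 + I*√2)/(-12 + 21) = -14*(4 + I*√2)/9 = -14*(4/9 + I*√2/9) = -56/9 - 14*I*√2/9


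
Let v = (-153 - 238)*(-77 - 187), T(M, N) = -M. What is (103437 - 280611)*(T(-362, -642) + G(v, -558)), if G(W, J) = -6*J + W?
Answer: -18945924516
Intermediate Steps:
v = 103224 (v = -391*(-264) = 103224)
G(W, J) = W - 6*J
(103437 - 280611)*(T(-362, -642) + G(v, -558)) = (103437 - 280611)*(-1*(-362) + (103224 - 6*(-558))) = -177174*(362 + (103224 + 3348)) = -177174*(362 + 106572) = -177174*106934 = -18945924516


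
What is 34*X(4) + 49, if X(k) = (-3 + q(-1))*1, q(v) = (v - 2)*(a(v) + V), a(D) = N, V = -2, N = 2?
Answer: -53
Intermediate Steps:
a(D) = 2
q(v) = 0 (q(v) = (v - 2)*(2 - 2) = (-2 + v)*0 = 0)
X(k) = -3 (X(k) = (-3 + 0)*1 = -3*1 = -3)
34*X(4) + 49 = 34*(-3) + 49 = -102 + 49 = -53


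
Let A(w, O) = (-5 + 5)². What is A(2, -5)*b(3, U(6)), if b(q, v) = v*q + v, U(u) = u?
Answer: 0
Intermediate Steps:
A(w, O) = 0 (A(w, O) = 0² = 0)
b(q, v) = v + q*v (b(q, v) = q*v + v = v + q*v)
A(2, -5)*b(3, U(6)) = 0*(6*(1 + 3)) = 0*(6*4) = 0*24 = 0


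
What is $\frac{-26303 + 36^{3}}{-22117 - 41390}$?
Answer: $- \frac{20353}{63507} \approx -0.32048$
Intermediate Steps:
$\frac{-26303 + 36^{3}}{-22117 - 41390} = \frac{-26303 + 46656}{-63507} = 20353 \left(- \frac{1}{63507}\right) = - \frac{20353}{63507}$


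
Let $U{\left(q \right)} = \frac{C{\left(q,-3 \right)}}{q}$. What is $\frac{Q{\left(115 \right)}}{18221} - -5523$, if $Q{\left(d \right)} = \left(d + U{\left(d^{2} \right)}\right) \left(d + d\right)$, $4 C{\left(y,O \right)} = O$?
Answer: $\frac{3307433941}{598690} \approx 5524.5$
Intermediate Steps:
$C{\left(y,O \right)} = \frac{O}{4}$
$U{\left(q \right)} = - \frac{3}{4 q}$ ($U{\left(q \right)} = \frac{\frac{1}{4} \left(-3\right)}{q} = - \frac{3}{4 q}$)
$Q{\left(d \right)} = 2 d \left(d - \frac{3}{4 d^{2}}\right)$ ($Q{\left(d \right)} = \left(d - \frac{3}{4 d^{2}}\right) \left(d + d\right) = \left(d - \frac{3}{4 d^{2}}\right) 2 d = 2 d \left(d - \frac{3}{4 d^{2}}\right)$)
$\frac{Q{\left(115 \right)}}{18221} - -5523 = \frac{\frac{1}{2} \cdot \frac{1}{115} \left(-3 + 4 \cdot 115^{3}\right)}{18221} - -5523 = \frac{1}{2} \cdot \frac{1}{115} \left(-3 + 4 \cdot 1520875\right) \frac{1}{18221} + \left(5618 - 95\right) = \frac{1}{2} \cdot \frac{1}{115} \left(-3 + 6083500\right) \frac{1}{18221} + 5523 = \frac{1}{2} \cdot \frac{1}{115} \cdot 6083497 \cdot \frac{1}{18221} + 5523 = \frac{6083497}{230} \cdot \frac{1}{18221} + 5523 = \frac{869071}{598690} + 5523 = \frac{3307433941}{598690}$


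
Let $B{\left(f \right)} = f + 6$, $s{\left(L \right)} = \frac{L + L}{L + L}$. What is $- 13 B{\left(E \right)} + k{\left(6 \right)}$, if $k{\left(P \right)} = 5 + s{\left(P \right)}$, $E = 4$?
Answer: $-124$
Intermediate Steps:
$s{\left(L \right)} = 1$ ($s{\left(L \right)} = \frac{2 L}{2 L} = 2 L \frac{1}{2 L} = 1$)
$k{\left(P \right)} = 6$ ($k{\left(P \right)} = 5 + 1 = 6$)
$B{\left(f \right)} = 6 + f$
$- 13 B{\left(E \right)} + k{\left(6 \right)} = - 13 \left(6 + 4\right) + 6 = \left(-13\right) 10 + 6 = -130 + 6 = -124$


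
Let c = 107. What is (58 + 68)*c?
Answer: 13482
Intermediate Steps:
(58 + 68)*c = (58 + 68)*107 = 126*107 = 13482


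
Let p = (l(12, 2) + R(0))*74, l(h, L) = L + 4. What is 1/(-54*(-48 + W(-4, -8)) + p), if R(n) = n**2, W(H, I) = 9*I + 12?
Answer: 1/6276 ≈ 0.00015934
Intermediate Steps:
l(h, L) = 4 + L
W(H, I) = 12 + 9*I
p = 444 (p = ((4 + 2) + 0**2)*74 = (6 + 0)*74 = 6*74 = 444)
1/(-54*(-48 + W(-4, -8)) + p) = 1/(-54*(-48 + (12 + 9*(-8))) + 444) = 1/(-54*(-48 + (12 - 72)) + 444) = 1/(-54*(-48 - 60) + 444) = 1/(-54*(-108) + 444) = 1/(5832 + 444) = 1/6276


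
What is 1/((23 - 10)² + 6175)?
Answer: 1/6344 ≈ 0.00015763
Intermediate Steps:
1/((23 - 10)² + 6175) = 1/(13² + 6175) = 1/(169 + 6175) = 1/6344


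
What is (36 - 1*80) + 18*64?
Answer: 1108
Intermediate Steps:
(36 - 1*80) + 18*64 = (36 - 80) + 1152 = -44 + 1152 = 1108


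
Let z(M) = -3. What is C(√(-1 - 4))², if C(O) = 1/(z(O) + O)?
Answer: (3 - I*√5)⁻² ≈ 0.020408 + 0.068451*I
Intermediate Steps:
C(O) = 1/(-3 + O)
C(√(-1 - 4))² = (1/(-3 + √(-1 - 4)))² = (1/(-3 + √(-5)))² = (1/(-3 + I*√5))² = (-3 + I*√5)⁻²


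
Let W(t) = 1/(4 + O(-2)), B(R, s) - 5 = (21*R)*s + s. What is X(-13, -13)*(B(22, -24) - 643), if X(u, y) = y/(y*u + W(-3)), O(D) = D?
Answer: 305500/339 ≈ 901.18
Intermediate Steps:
B(R, s) = 5 + s + 21*R*s (B(R, s) = 5 + ((21*R)*s + s) = 5 + (21*R*s + s) = 5 + (s + 21*R*s) = 5 + s + 21*R*s)
W(t) = ½ (W(t) = 1/(4 - 2) = 1/2 = ½)
X(u, y) = y/(½ + u*y) (X(u, y) = y/(y*u + ½) = y/(u*y + ½) = y/(½ + u*y))
X(-13, -13)*(B(22, -24) - 643) = (2*(-13)/(1 + 2*(-13)*(-13)))*((5 - 24 + 21*22*(-24)) - 643) = (2*(-13)/(1 + 338))*((5 - 24 - 11088) - 643) = (2*(-13)/339)*(-11107 - 643) = (2*(-13)*(1/339))*(-11750) = -26/339*(-11750) = 305500/339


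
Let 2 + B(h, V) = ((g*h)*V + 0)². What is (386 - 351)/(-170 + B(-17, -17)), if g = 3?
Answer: 35/751517 ≈ 4.6572e-5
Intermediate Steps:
B(h, V) = -2 + 9*V²*h² (B(h, V) = -2 + ((3*h)*V + 0)² = -2 + (3*V*h + 0)² = -2 + (3*V*h)² = -2 + 9*V²*h²)
(386 - 351)/(-170 + B(-17, -17)) = (386 - 351)/(-170 + (-2 + 9*(-17)²*(-17)²)) = 35/(-170 + (-2 + 9*289*289)) = 35/(-170 + (-2 + 751689)) = 35/(-170 + 751687) = 35/751517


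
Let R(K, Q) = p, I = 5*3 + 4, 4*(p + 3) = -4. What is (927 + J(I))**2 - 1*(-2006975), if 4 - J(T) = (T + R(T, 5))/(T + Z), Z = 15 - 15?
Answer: 1036888251/361 ≈ 2.8723e+6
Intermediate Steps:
p = -4 (p = -3 + (1/4)*(-4) = -3 - 1 = -4)
I = 19 (I = 15 + 4 = 19)
R(K, Q) = -4
Z = 0
J(T) = 4 - (-4 + T)/T (J(T) = 4 - (T - 4)/(T + 0) = 4 - (-4 + T)/T)
(927 + J(I))**2 - 1*(-2006975) = (927 + (3 + 4/19))**2 - 1*(-2006975) = (927 + (3 + 4*(1/19)))**2 + 2006975 = (927 + (3 + 4/19))**2 + 2006975 = (927 + 61/19)**2 + 2006975 = (17674/19)**2 + 2006975 = 312370276/361 + 2006975 = 1036888251/361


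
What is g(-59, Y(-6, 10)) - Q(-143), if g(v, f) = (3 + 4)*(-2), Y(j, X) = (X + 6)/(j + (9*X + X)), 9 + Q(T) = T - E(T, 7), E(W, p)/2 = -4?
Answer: 130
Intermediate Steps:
E(W, p) = -8 (E(W, p) = 2*(-4) = -8)
Q(T) = -1 + T (Q(T) = -9 + (T - 1*(-8)) = -9 + (T + 8) = -9 + (8 + T) = -1 + T)
Y(j, X) = (6 + X)/(j + 10*X)
g(v, f) = -14 (g(v, f) = 7*(-2) = -14)
g(-59, Y(-6, 10)) - Q(-143) = -14 - (-1 - 143) = -14 - 1*(-144) = -14 + 144 = 130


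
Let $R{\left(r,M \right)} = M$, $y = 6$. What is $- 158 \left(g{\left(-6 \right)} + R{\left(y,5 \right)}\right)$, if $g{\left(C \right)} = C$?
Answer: $158$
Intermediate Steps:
$- 158 \left(g{\left(-6 \right)} + R{\left(y,5 \right)}\right) = - 158 \left(-6 + 5\right) = \left(-158\right) \left(-1\right) = 158$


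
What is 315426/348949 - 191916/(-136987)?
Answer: 110178157746/47801476663 ≈ 2.3049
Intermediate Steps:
315426/348949 - 191916/(-136987) = 315426*(1/348949) - 191916*(-1/136987) = 315426/348949 + 191916/136987 = 110178157746/47801476663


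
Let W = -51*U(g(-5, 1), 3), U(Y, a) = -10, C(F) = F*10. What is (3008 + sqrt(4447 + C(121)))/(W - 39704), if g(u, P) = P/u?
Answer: -1504/19597 - sqrt(5657)/39194 ≈ -0.078665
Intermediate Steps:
C(F) = 10*F
W = 510 (W = -51*(-10) = 510)
(3008 + sqrt(4447 + C(121)))/(W - 39704) = (3008 + sqrt(4447 + 10*121))/(510 - 39704) = (3008 + sqrt(4447 + 1210))/(-39194) = (3008 + sqrt(5657))*(-1/39194) = -1504/19597 - sqrt(5657)/39194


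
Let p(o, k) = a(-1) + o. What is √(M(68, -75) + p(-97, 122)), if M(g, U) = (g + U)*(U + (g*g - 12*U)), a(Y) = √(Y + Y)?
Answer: √(-38240 + I*√2) ≈ 0.004 + 195.55*I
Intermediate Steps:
a(Y) = √2*√Y (a(Y) = √(2*Y) = √2*√Y)
p(o, k) = o + I*√2 (p(o, k) = √2*√(-1) + o = √2*I + o = I*√2 + o = o + I*√2)
M(g, U) = (U + g)*(g² - 11*U) (M(g, U) = (U + g)*(U + (g² - 12*U)) = (U + g)*(g² - 11*U))
√(M(68, -75) + p(-97, 122)) = √((68³ - 11*(-75)² - 75*68² - 11*(-75)*68) + (-97 + I*√2)) = √((314432 - 11*5625 - 75*4624 + 56100) + (-97 + I*√2)) = √((314432 - 61875 - 346800 + 56100) + (-97 + I*√2)) = √(-38143 + (-97 + I*√2)) = √(-38240 + I*√2)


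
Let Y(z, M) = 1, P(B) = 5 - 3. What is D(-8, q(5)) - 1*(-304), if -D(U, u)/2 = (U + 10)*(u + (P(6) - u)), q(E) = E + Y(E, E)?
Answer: 296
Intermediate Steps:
P(B) = 2
q(E) = 1 + E (q(E) = E + 1 = 1 + E)
D(U, u) = -40 - 4*U (D(U, u) = -2*(U + 10)*(u + (2 - u)) = -2*(10 + U)*2 = -2*(20 + 2*U) = -40 - 4*U)
D(-8, q(5)) - 1*(-304) = (-40 - 4*(-8)) - 1*(-304) = (-40 + 32) + 304 = -8 + 304 = 296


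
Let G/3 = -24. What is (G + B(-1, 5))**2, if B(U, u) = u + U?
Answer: 4624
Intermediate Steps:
G = -72 (G = 3*(-24) = -72)
B(U, u) = U + u
(G + B(-1, 5))**2 = (-72 + (-1 + 5))**2 = (-72 + 4)**2 = (-68)**2 = 4624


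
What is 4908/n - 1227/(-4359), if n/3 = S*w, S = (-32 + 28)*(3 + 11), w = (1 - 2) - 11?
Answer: 662989/244104 ≈ 2.7160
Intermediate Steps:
w = -12 (w = -1 - 11 = -12)
S = -56 (S = -4*14 = -56)
n = 2016 (n = 3*(-56*(-12)) = 3*672 = 2016)
4908/n - 1227/(-4359) = 4908/2016 - 1227/(-4359) = 4908*(1/2016) - 1227*(-1/4359) = 409/168 + 409/1453 = 662989/244104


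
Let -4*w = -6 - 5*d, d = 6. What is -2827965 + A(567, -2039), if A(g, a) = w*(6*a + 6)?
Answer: -2938017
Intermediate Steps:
w = 9 (w = -(-6 - 5*6)/4 = -(-6 - 30)/4 = -¼*(-36) = 9)
A(g, a) = 54 + 54*a (A(g, a) = 9*(6*a + 6) = 9*(6 + 6*a) = 54 + 54*a)
-2827965 + A(567, -2039) = -2827965 + (54 + 54*(-2039)) = -2827965 + (54 - 110106) = -2827965 - 110052 = -2938017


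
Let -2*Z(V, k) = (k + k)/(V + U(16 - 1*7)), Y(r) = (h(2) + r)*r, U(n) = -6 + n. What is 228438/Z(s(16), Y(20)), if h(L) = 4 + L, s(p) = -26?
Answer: 2627037/260 ≈ 10104.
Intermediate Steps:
Y(r) = r*(6 + r) (Y(r) = ((4 + 2) + r)*r = (6 + r)*r = r*(6 + r))
Z(V, k) = -k/(3 + V) (Z(V, k) = -(k + k)/(2*(V + (-6 + (16 - 1*7)))) = -2*k/(2*(V + (-6 + (16 - 7)))) = -2*k/(2*(V + (-6 + 9))) = -2*k/(2*(V + 3)) = -2*k/(2*(3 + V)) = -k/(3 + V))
228438/Z(s(16), Y(20)) = 228438/((-20*(6 + 20)/(3 - 26))) = 228438/((-1*20*26/(-23))) = 228438/((-1*520*(-1/23))) = 228438/(520/23) = 228438*(23/520) = 2627037/260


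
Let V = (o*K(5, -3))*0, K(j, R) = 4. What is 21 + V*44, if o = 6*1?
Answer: 21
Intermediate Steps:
o = 6
V = 0 (V = (6*4)*0 = 24*0 = 0)
21 + V*44 = 21 + 0*44 = 21 + 0 = 21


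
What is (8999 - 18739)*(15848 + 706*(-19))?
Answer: -23707160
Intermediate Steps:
(8999 - 18739)*(15848 + 706*(-19)) = -9740*(15848 - 13414) = -9740*2434 = -23707160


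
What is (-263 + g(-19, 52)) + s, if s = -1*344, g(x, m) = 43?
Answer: -564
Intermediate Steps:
s = -344
(-263 + g(-19, 52)) + s = (-263 + 43) - 344 = -220 - 344 = -564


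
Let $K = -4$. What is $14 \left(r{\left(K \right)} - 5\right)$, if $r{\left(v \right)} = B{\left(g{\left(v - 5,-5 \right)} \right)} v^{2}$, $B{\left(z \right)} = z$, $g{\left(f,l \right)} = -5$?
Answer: $-1190$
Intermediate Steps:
$r{\left(v \right)} = - 5 v^{2}$
$14 \left(r{\left(K \right)} - 5\right) = 14 \left(- 5 \left(-4\right)^{2} - 5\right) = 14 \left(\left(-5\right) 16 - 5\right) = 14 \left(-80 - 5\right) = 14 \left(-85\right) = -1190$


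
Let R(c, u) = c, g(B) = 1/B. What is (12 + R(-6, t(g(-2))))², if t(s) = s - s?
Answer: 36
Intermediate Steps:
t(s) = 0
(12 + R(-6, t(g(-2))))² = (12 - 6)² = 6² = 36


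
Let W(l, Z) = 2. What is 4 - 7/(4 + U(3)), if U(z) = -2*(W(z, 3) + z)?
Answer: 31/6 ≈ 5.1667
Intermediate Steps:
U(z) = -4 - 2*z (U(z) = -2*(2 + z) = -4 - 2*z)
4 - 7/(4 + U(3)) = 4 - 7/(4 + (-4 - 2*3)) = 4 - 7/(4 + (-4 - 6)) = 4 - 7/(4 - 10) = 4 - 7/(-6) = 4 - 7*(-1/6) = 4 + 7/6 = 31/6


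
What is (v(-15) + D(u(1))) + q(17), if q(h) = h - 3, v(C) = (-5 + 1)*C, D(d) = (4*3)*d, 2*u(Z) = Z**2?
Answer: 80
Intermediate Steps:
u(Z) = Z**2/2
D(d) = 12*d
v(C) = -4*C
q(h) = -3 + h
(v(-15) + D(u(1))) + q(17) = (-4*(-15) + 12*((1/2)*1**2)) + (-3 + 17) = (60 + 12*((1/2)*1)) + 14 = (60 + 12*(1/2)) + 14 = (60 + 6) + 14 = 66 + 14 = 80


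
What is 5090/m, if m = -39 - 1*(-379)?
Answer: 509/34 ≈ 14.971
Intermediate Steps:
m = 340 (m = -39 + 379 = 340)
5090/m = 5090/340 = 5090*(1/340) = 509/34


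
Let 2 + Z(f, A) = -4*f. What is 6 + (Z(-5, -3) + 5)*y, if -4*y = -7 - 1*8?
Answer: 369/4 ≈ 92.250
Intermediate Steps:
Z(f, A) = -2 - 4*f
y = 15/4 (y = -(-7 - 1*8)/4 = -(-7 - 8)/4 = -1/4*(-15) = 15/4 ≈ 3.7500)
6 + (Z(-5, -3) + 5)*y = 6 + ((-2 - 4*(-5)) + 5)*(15/4) = 6 + ((-2 + 20) + 5)*(15/4) = 6 + (18 + 5)*(15/4) = 6 + 23*(15/4) = 6 + 345/4 = 369/4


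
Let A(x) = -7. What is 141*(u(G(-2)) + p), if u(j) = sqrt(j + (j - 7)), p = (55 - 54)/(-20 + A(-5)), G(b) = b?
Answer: -47/9 + 141*I*sqrt(11) ≈ -5.2222 + 467.64*I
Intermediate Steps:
p = -1/27 (p = (55 - 54)/(-20 - 7) = 1/(-27) = 1*(-1/27) = -1/27 ≈ -0.037037)
u(j) = sqrt(-7 + 2*j) (u(j) = sqrt(j + (-7 + j)) = sqrt(-7 + 2*j))
141*(u(G(-2)) + p) = 141*(sqrt(-7 + 2*(-2)) - 1/27) = 141*(sqrt(-7 - 4) - 1/27) = 141*(sqrt(-11) - 1/27) = 141*(I*sqrt(11) - 1/27) = 141*(-1/27 + I*sqrt(11)) = -47/9 + 141*I*sqrt(11)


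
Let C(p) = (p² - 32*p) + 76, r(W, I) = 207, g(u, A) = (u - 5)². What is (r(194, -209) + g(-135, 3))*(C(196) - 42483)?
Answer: -203279241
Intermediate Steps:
g(u, A) = (-5 + u)²
C(p) = 76 + p² - 32*p
(r(194, -209) + g(-135, 3))*(C(196) - 42483) = (207 + (-5 - 135)²)*((76 + 196² - 32*196) - 42483) = (207 + (-140)²)*((76 + 38416 - 6272) - 42483) = (207 + 19600)*(32220 - 42483) = 19807*(-10263) = -203279241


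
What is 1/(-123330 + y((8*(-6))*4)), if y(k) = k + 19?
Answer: -1/123503 ≈ -8.0970e-6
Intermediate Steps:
y(k) = 19 + k
1/(-123330 + y((8*(-6))*4)) = 1/(-123330 + (19 + (8*(-6))*4)) = 1/(-123330 + (19 - 48*4)) = 1/(-123330 + (19 - 192)) = 1/(-123330 - 173) = 1/(-123503) = -1/123503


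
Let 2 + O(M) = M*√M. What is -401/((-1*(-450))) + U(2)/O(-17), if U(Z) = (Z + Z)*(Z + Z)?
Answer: (-6817*√17 + 8002*I)/(450*(-2*I + 17*√17)) ≈ -0.89762 + 0.22808*I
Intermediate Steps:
U(Z) = 4*Z² (U(Z) = (2*Z)*(2*Z) = 4*Z²)
O(M) = -2 + M^(3/2) (O(M) = -2 + M*√M = -2 + M^(3/2))
-401/((-1*(-450))) + U(2)/O(-17) = -401/((-1*(-450))) + (4*2²)/(-2 + (-17)^(3/2)) = -401/450 + (4*4)/(-2 - 17*I*√17) = -401*1/450 + 16/(-2 - 17*I*√17) = -401/450 + 16/(-2 - 17*I*√17)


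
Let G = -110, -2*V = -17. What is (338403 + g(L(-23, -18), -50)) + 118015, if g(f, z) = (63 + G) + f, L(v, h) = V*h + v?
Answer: 456195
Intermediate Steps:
V = 17/2 (V = -½*(-17) = 17/2 ≈ 8.5000)
L(v, h) = v + 17*h/2 (L(v, h) = 17*h/2 + v = v + 17*h/2)
g(f, z) = -47 + f (g(f, z) = (63 - 110) + f = -47 + f)
(338403 + g(L(-23, -18), -50)) + 118015 = (338403 + (-47 + (-23 + (17/2)*(-18)))) + 118015 = (338403 + (-47 + (-23 - 153))) + 118015 = (338403 + (-47 - 176)) + 118015 = (338403 - 223) + 118015 = 338180 + 118015 = 456195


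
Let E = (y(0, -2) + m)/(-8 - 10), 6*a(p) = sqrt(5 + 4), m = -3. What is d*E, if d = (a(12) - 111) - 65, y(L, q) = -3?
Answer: -117/2 ≈ -58.500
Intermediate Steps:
a(p) = 1/2 (a(p) = sqrt(5 + 4)/6 = sqrt(9)/6 = (1/6)*3 = 1/2)
d = -351/2 (d = (1/2 - 111) - 65 = -221/2 - 65 = -351/2 ≈ -175.50)
E = 1/3 (E = (-3 - 3)/(-8 - 10) = -6/(-18) = -6*(-1/18) = 1/3 ≈ 0.33333)
d*E = -351/2*1/3 = -117/2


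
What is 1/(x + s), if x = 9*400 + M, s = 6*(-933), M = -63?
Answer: -1/2061 ≈ -0.00048520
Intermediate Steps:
s = -5598
x = 3537 (x = 9*400 - 63 = 3600 - 63 = 3537)
1/(x + s) = 1/(3537 - 5598) = 1/(-2061) = -1/2061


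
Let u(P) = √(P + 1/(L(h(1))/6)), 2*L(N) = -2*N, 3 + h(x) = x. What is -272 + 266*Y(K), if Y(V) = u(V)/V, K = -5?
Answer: -272 - 266*I*√2/5 ≈ -272.0 - 75.236*I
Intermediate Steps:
h(x) = -3 + x
L(N) = -N (L(N) = (-2*N)/2 = -N)
u(P) = √(3 + P) (u(P) = √(P + 1/(-(-3 + 1)/6)) = √(P + 1/(-1*(-2)*(⅙))) = √(P + 1/(2*(⅙))) = √(P + 1/(⅓)) = √(P + 3) = √(3 + P))
Y(V) = √(3 + V)/V
-272 + 266*Y(K) = -272 + 266*(√(3 - 5)/(-5)) = -272 + 266*(-I*√2/5) = -272 - 266*I*√2/5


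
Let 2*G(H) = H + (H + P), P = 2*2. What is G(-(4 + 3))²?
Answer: 25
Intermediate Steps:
P = 4
G(H) = 2 + H (G(H) = (H + (H + 4))/2 = (H + (4 + H))/2 = (4 + 2*H)/2 = 2 + H)
G(-(4 + 3))² = (2 - (4 + 3))² = (2 - 1*7)² = (2 - 7)² = (-5)² = 25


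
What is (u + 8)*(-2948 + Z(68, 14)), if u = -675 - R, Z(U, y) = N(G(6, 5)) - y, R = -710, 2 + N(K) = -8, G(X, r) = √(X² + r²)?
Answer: -127796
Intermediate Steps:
N(K) = -10 (N(K) = -2 - 8 = -10)
Z(U, y) = -10 - y
u = 35 (u = -675 - 1*(-710) = -675 + 710 = 35)
(u + 8)*(-2948 + Z(68, 14)) = (35 + 8)*(-2948 + (-10 - 1*14)) = 43*(-2948 + (-10 - 14)) = 43*(-2948 - 24) = 43*(-2972) = -127796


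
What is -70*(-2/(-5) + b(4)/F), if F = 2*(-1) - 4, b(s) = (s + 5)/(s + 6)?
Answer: -35/2 ≈ -17.500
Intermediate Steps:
b(s) = (5 + s)/(6 + s)
F = -6 (F = -2 - 4 = -6)
-70*(-2/(-5) + b(4)/F) = -70*(-2/(-5) + ((5 + 4)/(6 + 4))/(-6)) = -70*(-2*(-⅕) + (9/10)*(-⅙)) = -70*(⅖ + ((⅒)*9)*(-⅙)) = -70*(⅖ + (9/10)*(-⅙)) = -70*(⅖ - 3/20) = -70*¼ = -35/2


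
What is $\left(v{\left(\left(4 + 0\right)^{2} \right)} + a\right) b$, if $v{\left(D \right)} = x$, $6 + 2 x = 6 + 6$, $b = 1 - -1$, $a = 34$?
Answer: $74$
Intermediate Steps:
$b = 2$ ($b = 1 + 1 = 2$)
$x = 3$ ($x = -3 + \frac{6 + 6}{2} = -3 + \frac{1}{2} \cdot 12 = -3 + 6 = 3$)
$v{\left(D \right)} = 3$
$\left(v{\left(\left(4 + 0\right)^{2} \right)} + a\right) b = \left(3 + 34\right) 2 = 37 \cdot 2 = 74$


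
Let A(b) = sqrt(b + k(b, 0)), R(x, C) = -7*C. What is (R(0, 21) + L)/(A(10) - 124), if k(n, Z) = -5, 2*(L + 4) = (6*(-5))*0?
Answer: 18724/15371 + 151*sqrt(5)/15371 ≈ 1.2401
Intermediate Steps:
L = -4 (L = -4 + ((6*(-5))*0)/2 = -4 + (-30*0)/2 = -4 + (1/2)*0 = -4 + 0 = -4)
A(b) = sqrt(-5 + b) (A(b) = sqrt(b - 5) = sqrt(-5 + b))
(R(0, 21) + L)/(A(10) - 124) = (-7*21 - 4)/(sqrt(-5 + 10) - 124) = (-147 - 4)/(sqrt(5) - 124) = -151/(-124 + sqrt(5))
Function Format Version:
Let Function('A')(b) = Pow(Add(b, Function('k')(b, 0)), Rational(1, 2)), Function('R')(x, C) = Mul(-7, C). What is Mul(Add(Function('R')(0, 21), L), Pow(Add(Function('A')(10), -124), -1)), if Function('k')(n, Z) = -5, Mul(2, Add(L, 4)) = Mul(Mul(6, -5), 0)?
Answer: Add(Rational(18724, 15371), Mul(Rational(151, 15371), Pow(5, Rational(1, 2)))) ≈ 1.2401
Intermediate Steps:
L = -4 (L = Add(-4, Mul(Rational(1, 2), Mul(Mul(6, -5), 0))) = Add(-4, Mul(Rational(1, 2), Mul(-30, 0))) = Add(-4, Mul(Rational(1, 2), 0)) = Add(-4, 0) = -4)
Function('A')(b) = Pow(Add(-5, b), Rational(1, 2)) (Function('A')(b) = Pow(Add(b, -5), Rational(1, 2)) = Pow(Add(-5, b), Rational(1, 2)))
Mul(Add(Function('R')(0, 21), L), Pow(Add(Function('A')(10), -124), -1)) = Mul(Add(Mul(-7, 21), -4), Pow(Add(Pow(Add(-5, 10), Rational(1, 2)), -124), -1)) = Mul(Add(-147, -4), Pow(Add(Pow(5, Rational(1, 2)), -124), -1)) = Mul(-151, Pow(Add(-124, Pow(5, Rational(1, 2))), -1))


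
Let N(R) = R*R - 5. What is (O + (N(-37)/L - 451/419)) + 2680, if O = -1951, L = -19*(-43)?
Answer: 249756516/342323 ≈ 729.59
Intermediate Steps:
L = 817
N(R) = -5 + R² (N(R) = R² - 5 = -5 + R²)
(O + (N(-37)/L - 451/419)) + 2680 = (-1951 + ((-5 + (-37)²)/817 - 451/419)) + 2680 = (-1951 + ((-5 + 1369)*(1/817) - 451*1/419)) + 2680 = (-1951 + (1364*(1/817) - 451/419)) + 2680 = (-1951 + (1364/817 - 451/419)) + 2680 = (-1951 + 203049/342323) + 2680 = -667669124/342323 + 2680 = 249756516/342323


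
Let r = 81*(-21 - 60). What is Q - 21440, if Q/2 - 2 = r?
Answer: -34558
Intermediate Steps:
r = -6561 (r = 81*(-81) = -6561)
Q = -13118 (Q = 4 + 2*(-6561) = 4 - 13122 = -13118)
Q - 21440 = -13118 - 21440 = -34558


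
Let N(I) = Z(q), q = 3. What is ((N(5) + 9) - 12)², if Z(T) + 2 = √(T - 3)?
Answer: 25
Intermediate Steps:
Z(T) = -2 + √(-3 + T) (Z(T) = -2 + √(T - 3) = -2 + √(-3 + T))
N(I) = -2 (N(I) = -2 + √(-3 + 3) = -2 + √0 = -2 + 0 = -2)
((N(5) + 9) - 12)² = ((-2 + 9) - 12)² = (7 - 12)² = (-5)² = 25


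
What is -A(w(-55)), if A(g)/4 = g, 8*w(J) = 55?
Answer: -55/2 ≈ -27.500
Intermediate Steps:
w(J) = 55/8 (w(J) = (1/8)*55 = 55/8)
A(g) = 4*g
-A(w(-55)) = -4*55/8 = -1*55/2 = -55/2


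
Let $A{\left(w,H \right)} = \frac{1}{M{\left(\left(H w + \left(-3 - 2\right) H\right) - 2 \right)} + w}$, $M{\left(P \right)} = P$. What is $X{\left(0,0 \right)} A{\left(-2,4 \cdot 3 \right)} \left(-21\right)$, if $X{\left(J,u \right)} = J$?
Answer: $0$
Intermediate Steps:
$A{\left(w,H \right)} = \frac{1}{-2 + w - 5 H + H w}$ ($A{\left(w,H \right)} = \frac{1}{\left(\left(H w + \left(-3 - 2\right) H\right) - 2\right) + w} = \frac{1}{\left(\left(H w - 5 H\right) - 2\right) + w} = \frac{1}{\left(\left(- 5 H + H w\right) - 2\right) + w} = \frac{1}{\left(-2 - 5 H + H w\right) + w} = \frac{1}{-2 + w - 5 H + H w}$)
$X{\left(0,0 \right)} A{\left(-2,4 \cdot 3 \right)} \left(-21\right) = \frac{0}{-2 - 2 - 5 \cdot 4 \cdot 3 + 4 \cdot 3 \left(-2\right)} \left(-21\right) = \frac{0}{-2 - 2 - 60 + 12 \left(-2\right)} \left(-21\right) = \frac{0}{-2 - 2 - 60 - 24} \left(-21\right) = \frac{0}{-88} \left(-21\right) = 0 \left(- \frac{1}{88}\right) \left(-21\right) = 0 \left(-21\right) = 0$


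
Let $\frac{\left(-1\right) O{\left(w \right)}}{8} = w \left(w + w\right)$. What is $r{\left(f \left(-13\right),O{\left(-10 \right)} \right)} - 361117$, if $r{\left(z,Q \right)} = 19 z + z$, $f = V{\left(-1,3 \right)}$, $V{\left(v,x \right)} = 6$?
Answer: $-362677$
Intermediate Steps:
$O{\left(w \right)} = - 16 w^{2}$ ($O{\left(w \right)} = - 8 w \left(w + w\right) = - 8 w 2 w = - 8 \cdot 2 w^{2} = - 16 w^{2}$)
$f = 6$
$r{\left(z,Q \right)} = 20 z$
$r{\left(f \left(-13\right),O{\left(-10 \right)} \right)} - 361117 = 20 \cdot 6 \left(-13\right) - 361117 = 20 \left(-78\right) - 361117 = -1560 - 361117 = -362677$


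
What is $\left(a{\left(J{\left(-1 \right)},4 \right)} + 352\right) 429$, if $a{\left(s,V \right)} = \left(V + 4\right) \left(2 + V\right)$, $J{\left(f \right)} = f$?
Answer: $171600$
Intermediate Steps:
$a{\left(s,V \right)} = \left(2 + V\right) \left(4 + V\right)$ ($a{\left(s,V \right)} = \left(4 + V\right) \left(2 + V\right) = \left(2 + V\right) \left(4 + V\right)$)
$\left(a{\left(J{\left(-1 \right)},4 \right)} + 352\right) 429 = \left(\left(8 + 4^{2} + 6 \cdot 4\right) + 352\right) 429 = \left(\left(8 + 16 + 24\right) + 352\right) 429 = \left(48 + 352\right) 429 = 400 \cdot 429 = 171600$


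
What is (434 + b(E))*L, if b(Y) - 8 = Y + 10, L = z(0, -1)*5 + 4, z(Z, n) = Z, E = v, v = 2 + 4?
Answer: 1832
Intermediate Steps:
v = 6
E = 6
L = 4 (L = 0*5 + 4 = 0 + 4 = 4)
b(Y) = 18 + Y (b(Y) = 8 + (Y + 10) = 8 + (10 + Y) = 18 + Y)
(434 + b(E))*L = (434 + (18 + 6))*4 = (434 + 24)*4 = 458*4 = 1832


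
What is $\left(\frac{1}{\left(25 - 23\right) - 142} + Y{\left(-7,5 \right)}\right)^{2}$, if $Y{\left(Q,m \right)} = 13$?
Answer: $\frac{3308761}{19600} \approx 168.81$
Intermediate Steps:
$\left(\frac{1}{\left(25 - 23\right) - 142} + Y{\left(-7,5 \right)}\right)^{2} = \left(\frac{1}{\left(25 - 23\right) - 142} + 13\right)^{2} = \left(\frac{1}{2 - 142} + 13\right)^{2} = \left(\frac{1}{-140} + 13\right)^{2} = \left(- \frac{1}{140} + 13\right)^{2} = \left(\frac{1819}{140}\right)^{2} = \frac{3308761}{19600}$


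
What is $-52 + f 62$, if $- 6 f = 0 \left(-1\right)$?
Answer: $-52$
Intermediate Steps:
$f = 0$ ($f = - \frac{0 \left(-1\right)}{6} = \left(- \frac{1}{6}\right) 0 = 0$)
$-52 + f 62 = -52 + 0 \cdot 62 = -52 + 0 = -52$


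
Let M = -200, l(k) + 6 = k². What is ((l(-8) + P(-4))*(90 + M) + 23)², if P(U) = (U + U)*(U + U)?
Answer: 179479609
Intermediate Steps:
P(U) = 4*U² (P(U) = (2*U)*(2*U) = 4*U²)
l(k) = -6 + k²
((l(-8) + P(-4))*(90 + M) + 23)² = (((-6 + (-8)²) + 4*(-4)²)*(90 - 200) + 23)² = (((-6 + 64) + 4*16)*(-110) + 23)² = ((58 + 64)*(-110) + 23)² = (122*(-110) + 23)² = (-13420 + 23)² = (-13397)² = 179479609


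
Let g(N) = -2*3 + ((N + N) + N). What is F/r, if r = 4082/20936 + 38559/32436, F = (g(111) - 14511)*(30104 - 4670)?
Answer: -2551897097135856/9788281 ≈ -2.6071e+8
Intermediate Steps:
g(N) = -6 + 3*N (g(N) = -6 + (2*N + N) = -6 + 3*N)
F = -360755856 (F = ((-6 + 3*111) - 14511)*(30104 - 4670) = ((-6 + 333) - 14511)*25434 = (327 - 14511)*25434 = -14184*25434 = -360755856)
r = 9788281/7073751 (r = 4082*(1/20936) + 38559*(1/32436) = 2041/10468 + 12853/10812 = 9788281/7073751 ≈ 1.3837)
F/r = -360755856/9788281/7073751 = -360755856*7073751/9788281 = -2551897097135856/9788281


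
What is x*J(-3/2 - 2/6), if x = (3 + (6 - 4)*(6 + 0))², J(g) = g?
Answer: -825/2 ≈ -412.50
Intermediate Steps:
x = 225 (x = (3 + 2*6)² = (3 + 12)² = 15² = 225)
x*J(-3/2 - 2/6) = 225*(-3/2 - 2/6) = 225*(-3*½ - 2*⅙) = 225*(-3/2 - ⅓) = 225*(-11/6) = -825/2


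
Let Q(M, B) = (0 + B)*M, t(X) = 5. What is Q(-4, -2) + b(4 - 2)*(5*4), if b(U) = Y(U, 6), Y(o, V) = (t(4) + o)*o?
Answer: 288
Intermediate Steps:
Q(M, B) = B*M
Y(o, V) = o*(5 + o) (Y(o, V) = (5 + o)*o = o*(5 + o))
b(U) = U*(5 + U)
Q(-4, -2) + b(4 - 2)*(5*4) = -2*(-4) + ((4 - 2)*(5 + (4 - 2)))*(5*4) = 8 + (2*(5 + 2))*20 = 8 + (2*7)*20 = 8 + 14*20 = 8 + 280 = 288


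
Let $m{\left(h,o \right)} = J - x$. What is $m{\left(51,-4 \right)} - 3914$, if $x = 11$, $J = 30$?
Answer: $-3895$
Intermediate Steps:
$m{\left(h,o \right)} = 19$ ($m{\left(h,o \right)} = 30 - 11 = 19$)
$m{\left(51,-4 \right)} - 3914 = 19 - 3914 = -3895$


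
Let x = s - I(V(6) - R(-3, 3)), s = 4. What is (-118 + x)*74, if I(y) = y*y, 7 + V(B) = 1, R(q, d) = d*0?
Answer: -11100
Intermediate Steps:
R(q, d) = 0
V(B) = -6 (V(B) = -7 + 1 = -6)
I(y) = y**2
x = -32 (x = 4 - (-6 - 1*0)**2 = 4 - (-6 + 0)**2 = 4 - 1*(-6)**2 = 4 - 1*36 = 4 - 36 = -32)
(-118 + x)*74 = (-118 - 32)*74 = -150*74 = -11100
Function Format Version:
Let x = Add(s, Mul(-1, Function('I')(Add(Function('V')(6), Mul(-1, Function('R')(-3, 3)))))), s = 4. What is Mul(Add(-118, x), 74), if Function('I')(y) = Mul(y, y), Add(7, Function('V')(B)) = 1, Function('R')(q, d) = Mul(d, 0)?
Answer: -11100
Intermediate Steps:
Function('R')(q, d) = 0
Function('V')(B) = -6 (Function('V')(B) = Add(-7, 1) = -6)
Function('I')(y) = Pow(y, 2)
x = -32 (x = Add(4, Mul(-1, Pow(Add(-6, Mul(-1, 0)), 2))) = Add(4, Mul(-1, Pow(Add(-6, 0), 2))) = Add(4, Mul(-1, Pow(-6, 2))) = Add(4, Mul(-1, 36)) = Add(4, -36) = -32)
Mul(Add(-118, x), 74) = Mul(Add(-118, -32), 74) = Mul(-150, 74) = -11100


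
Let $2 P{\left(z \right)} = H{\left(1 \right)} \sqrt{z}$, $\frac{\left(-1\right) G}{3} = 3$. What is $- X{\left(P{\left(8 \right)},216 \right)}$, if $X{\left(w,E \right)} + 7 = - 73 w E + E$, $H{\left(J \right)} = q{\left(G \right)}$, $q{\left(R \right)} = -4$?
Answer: $-209 - 63072 \sqrt{2} \approx -89406.0$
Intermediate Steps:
$G = -9$ ($G = \left(-3\right) 3 = -9$)
$H{\left(J \right)} = -4$
$P{\left(z \right)} = - 2 \sqrt{z}$ ($P{\left(z \right)} = \frac{\left(-4\right) \sqrt{z}}{2} = - 2 \sqrt{z}$)
$X{\left(w,E \right)} = -7 + E - 73 E w$ ($X{\left(w,E \right)} = -7 + \left(- 73 w E + E\right) = -7 - \left(- E + 73 E w\right) = -7 + E - 73 E w$)
$- X{\left(P{\left(8 \right)},216 \right)} = - (-7 + 216 - 15768 \left(- 2 \sqrt{8}\right)) = - (-7 + 216 - 15768 \left(- 2 \cdot 2 \sqrt{2}\right)) = - (-7 + 216 - 15768 \left(- 4 \sqrt{2}\right)) = - (-7 + 216 + 63072 \sqrt{2}) = - (209 + 63072 \sqrt{2}) = -209 - 63072 \sqrt{2}$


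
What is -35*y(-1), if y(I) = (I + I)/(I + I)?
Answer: -35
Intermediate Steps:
y(I) = 1 (y(I) = (2*I)/((2*I)) = (2*I)*(1/(2*I)) = 1)
-35*y(-1) = -35*1 = -35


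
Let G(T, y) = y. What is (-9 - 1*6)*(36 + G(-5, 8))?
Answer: -660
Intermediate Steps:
(-9 - 1*6)*(36 + G(-5, 8)) = (-9 - 1*6)*(36 + 8) = (-9 - 6)*44 = -15*44 = -660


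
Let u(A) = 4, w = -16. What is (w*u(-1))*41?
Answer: -2624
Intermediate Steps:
(w*u(-1))*41 = -16*4*41 = -64*41 = -2624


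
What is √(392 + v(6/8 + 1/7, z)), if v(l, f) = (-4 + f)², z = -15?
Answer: √753 ≈ 27.441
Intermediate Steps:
√(392 + v(6/8 + 1/7, z)) = √(392 + (-4 - 15)²) = √(392 + (-19)²) = √(392 + 361) = √753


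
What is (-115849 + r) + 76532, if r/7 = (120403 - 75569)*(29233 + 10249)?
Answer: 12390912599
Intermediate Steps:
r = 12390951916 (r = 7*((120403 - 75569)*(29233 + 10249)) = 7*(44834*39482) = 7*1770135988 = 12390951916)
(-115849 + r) + 76532 = (-115849 + 12390951916) + 76532 = 12390836067 + 76532 = 12390912599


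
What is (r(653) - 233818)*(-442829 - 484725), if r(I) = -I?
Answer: 217484513934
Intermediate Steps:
(r(653) - 233818)*(-442829 - 484725) = (-1*653 - 233818)*(-442829 - 484725) = (-653 - 233818)*(-927554) = -234471*(-927554) = 217484513934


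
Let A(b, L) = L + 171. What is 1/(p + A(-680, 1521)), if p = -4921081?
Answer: -1/4919389 ≈ -2.0328e-7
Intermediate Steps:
A(b, L) = 171 + L
1/(p + A(-680, 1521)) = 1/(-4921081 + (171 + 1521)) = 1/(-4921081 + 1692) = 1/(-4919389) = -1/4919389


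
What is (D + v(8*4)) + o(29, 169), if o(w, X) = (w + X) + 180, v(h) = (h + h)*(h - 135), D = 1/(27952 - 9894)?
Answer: -112212411/18058 ≈ -6214.0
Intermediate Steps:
D = 1/18058 ≈ 5.5377e-5
v(h) = 2*h*(-135 + h) (v(h) = (2*h)*(-135 + h) = 2*h*(-135 + h))
o(w, X) = 180 + X + w (o(w, X) = (X + w) + 180 = 180 + X + w)
(D + v(8*4)) + o(29, 169) = (1/18058 + 2*(8*4)*(-135 + 8*4)) + (180 + 169 + 29) = (1/18058 + 2*32*(-135 + 32)) + 378 = (1/18058 + 2*32*(-103)) + 378 = (1/18058 - 6592) + 378 = -119038335/18058 + 378 = -112212411/18058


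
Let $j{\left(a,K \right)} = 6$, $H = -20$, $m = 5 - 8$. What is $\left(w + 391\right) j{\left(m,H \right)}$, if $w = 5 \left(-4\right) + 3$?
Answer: $2244$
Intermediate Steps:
$w = -17$ ($w = -20 + 3 = -17$)
$m = -3$
$\left(w + 391\right) j{\left(m,H \right)} = \left(-17 + 391\right) 6 = 374 \cdot 6 = 2244$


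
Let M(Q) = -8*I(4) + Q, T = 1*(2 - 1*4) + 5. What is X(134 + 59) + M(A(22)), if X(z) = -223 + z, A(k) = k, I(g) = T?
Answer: -32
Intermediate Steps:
T = 3 (T = 1*(2 - 4) + 5 = 1*(-2) + 5 = -2 + 5 = 3)
I(g) = 3
M(Q) = -24 + Q (M(Q) = -8*3 + Q = -24 + Q)
X(134 + 59) + M(A(22)) = (-223 + (134 + 59)) + (-24 + 22) = (-223 + 193) - 2 = -30 - 2 = -32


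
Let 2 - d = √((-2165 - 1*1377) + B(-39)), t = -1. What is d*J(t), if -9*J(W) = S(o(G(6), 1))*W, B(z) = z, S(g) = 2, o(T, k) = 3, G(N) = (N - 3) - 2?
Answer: 4/9 - 2*I*√3581/9 ≈ 0.44444 - 13.298*I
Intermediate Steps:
G(N) = -5 + N (G(N) = (-3 + N) - 2 = -5 + N)
J(W) = -2*W/9
d = 2 - I*√3581 (d = 2 - √((-2165 - 1*1377) - 39) = 2 - √((-2165 - 1377) - 39) = 2 - √(-3542 - 39) = 2 - √(-3581) = 2 - I*√3581 ≈ 2.0 - 59.841*I)
d*J(t) = (2 - I*√3581)*(-2/9*(-1)) = (2 - I*√3581)*(2/9) = 4/9 - 2*I*√3581/9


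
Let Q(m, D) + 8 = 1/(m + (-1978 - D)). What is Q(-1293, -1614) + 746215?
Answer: 1236464998/1657 ≈ 7.4621e+5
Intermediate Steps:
Q(m, D) = -8 + 1/(-1978 + m - D) (Q(m, D) = -8 + 1/(m + (-1978 - D)) = -8 + 1/(-1978 + m - D))
Q(-1293, -1614) + 746215 = (-15825 - 8*(-1614) + 8*(-1293))/(1978 - 1614 - 1*(-1293)) + 746215 = (-15825 + 12912 - 10344)/(1978 - 1614 + 1293) + 746215 = -13257/1657 + 746215 = 1236464998/1657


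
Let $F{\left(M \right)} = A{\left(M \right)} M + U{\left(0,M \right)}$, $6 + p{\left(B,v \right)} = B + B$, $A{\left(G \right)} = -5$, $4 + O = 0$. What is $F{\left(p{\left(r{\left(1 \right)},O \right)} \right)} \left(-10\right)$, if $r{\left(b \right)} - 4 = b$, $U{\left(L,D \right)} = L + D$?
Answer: $160$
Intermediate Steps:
$O = -4$ ($O = -4 + 0 = -4$)
$U{\left(L,D \right)} = D + L$
$r{\left(b \right)} = 4 + b$
$p{\left(B,v \right)} = -6 + 2 B$ ($p{\left(B,v \right)} = -6 + \left(B + B\right) = -6 + 2 B$)
$F{\left(M \right)} = - 4 M$ ($F{\left(M \right)} = - 5 M + \left(M + 0\right) = - 5 M + M = - 4 M$)
$F{\left(p{\left(r{\left(1 \right)},O \right)} \right)} \left(-10\right) = - 4 \left(-6 + 2 \left(4 + 1\right)\right) \left(-10\right) = - 4 \left(-6 + 2 \cdot 5\right) \left(-10\right) = - 4 \left(-6 + 10\right) \left(-10\right) = \left(-4\right) 4 \left(-10\right) = \left(-16\right) \left(-10\right) = 160$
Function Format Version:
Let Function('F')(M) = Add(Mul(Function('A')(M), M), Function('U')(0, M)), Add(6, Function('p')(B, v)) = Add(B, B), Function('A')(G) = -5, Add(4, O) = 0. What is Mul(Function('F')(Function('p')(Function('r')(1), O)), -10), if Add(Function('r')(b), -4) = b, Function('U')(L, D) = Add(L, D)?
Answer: 160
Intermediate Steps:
O = -4 (O = Add(-4, 0) = -4)
Function('U')(L, D) = Add(D, L)
Function('r')(b) = Add(4, b)
Function('p')(B, v) = Add(-6, Mul(2, B)) (Function('p')(B, v) = Add(-6, Add(B, B)) = Add(-6, Mul(2, B)))
Function('F')(M) = Mul(-4, M) (Function('F')(M) = Add(Mul(-5, M), Add(M, 0)) = Add(Mul(-5, M), M) = Mul(-4, M))
Mul(Function('F')(Function('p')(Function('r')(1), O)), -10) = Mul(Mul(-4, Add(-6, Mul(2, Add(4, 1)))), -10) = Mul(Mul(-4, Add(-6, Mul(2, 5))), -10) = Mul(Mul(-4, Add(-6, 10)), -10) = Mul(Mul(-4, 4), -10) = Mul(-16, -10) = 160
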